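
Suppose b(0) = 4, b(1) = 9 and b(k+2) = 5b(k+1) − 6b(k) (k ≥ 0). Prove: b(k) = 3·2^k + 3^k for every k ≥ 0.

Base cases: b(0) = 4 and 3·2^0 + 3^0 = 4; b(1) = 9 and 3·2^1 + 3^1 = 9.
Assume b(j) = 3·2^j + 3^j for all 0 ≤ j ≤ r, where r ≥ 1.
Then b(r+1) = 5b(r) − 6b(r−1) = 5·(3·2^r + 3^r) − 6·(3·2^{r−1} + 3^{r−1}) = 3·(5·2 − 6)2^{r−1} + (5·3 − 6)3^{r−1} = 12·2^{r−1} + 9·3^{r−1} = 3·2^{r+1} + 3^{r+1}.
By strong induction, b(k) = 3·2^k + 3^k for all k ≥ 0.

b(k) = 3·2^k + 3^k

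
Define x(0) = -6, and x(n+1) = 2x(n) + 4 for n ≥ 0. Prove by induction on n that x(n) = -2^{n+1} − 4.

Base case: x(0) = -6, and -2^{0+1} − 4 = -2 − 4 = -6.
Assume x(k) = -2^{k+1} − 4 for some k ≥ 0.
Then x(k+1) = 2x(k) + 4 = 2·(-2^{k+1} − 4) + 4 = -2^{k+2} − 8 + 4 = -2^{k+2} − 4.
So the formula holds for k+1, and by induction x(n) = -2^{n+1} − 4 for all n ≥ 0.

x(n) = -2^{n+1} − 4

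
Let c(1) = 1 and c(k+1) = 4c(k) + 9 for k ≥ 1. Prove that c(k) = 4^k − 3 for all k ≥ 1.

Base case: c(1) = 1, and 4^1 − 3 = 4 − 3 = 1.
Assume c(m) = 4^m − 3 for some m ≥ 1.
Then c(m+1) = 4c(m) + 9 = 4·(4^m − 3) + 9 = 4^{m+1} − 12 + 9 = 4^{m+1} − 3.
By induction, c(k) = 4^k − 3 for all k ≥ 1.

c(k) = 4^k − 3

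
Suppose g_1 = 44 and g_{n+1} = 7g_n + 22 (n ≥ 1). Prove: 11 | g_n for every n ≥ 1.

Base case: g_1 = 44 = 11·4, so 11 | g_1.
Assume 11 | g_j, so g_j = 11t for some integer t.
Then g_{j+1} = 7g_j + 22 = 7·(11t) + 22 = 11(7t + 2), so 11 | g_{j+1}.
Hence 11 | g_n for every n ≥ 1, by induction.

11 | g_n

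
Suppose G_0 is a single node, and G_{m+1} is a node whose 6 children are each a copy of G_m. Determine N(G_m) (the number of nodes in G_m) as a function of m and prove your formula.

Claim: N(G_m) = (6^{m+1} − 1)/5.

Base case: N(G_0) = 1, and (6^{0+1} − 1)/5 = 1.
Assume N(G_j) = (6^{j+1} − 1)/5.
Then N(G_{j+1}) = 1 + 6N(G_j) = 1 + 6·(6^{j+1} − 1)/5 = 1 + (6^{j+2} − 6)/5 = (5 + 6^{j+2} − 6)/5 = (6^{j+2} − 1)/5.
This completes the inductive step, so N(G_m) = (6^{m+1} − 1)/5 for all m ≥ 0.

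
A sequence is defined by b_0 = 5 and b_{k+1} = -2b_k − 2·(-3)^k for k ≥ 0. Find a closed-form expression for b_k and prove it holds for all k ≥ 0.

Claim: b_k = 3·(-2)^k + 2·(-3)^k.

Base case: b_0 = 5, and 3·(-2)^0 + 2·(-3)^0 = 3 + 2 = 5.
Assume b_j = 3·(-2)^j + 2·(-3)^j for some j ≥ 0.
Then b_{j+1} = -2b_j − 2·(-3)^j = -2·(3·(-2)^j + 2·(-3)^j) − 2·(-3)^j = 3·(-2)^{j+1} − 4·(-3)^j − 2·(-3)^j = 3·(-2)^{j+1} − 6·(-3)^j = 3·(-2)^{j+1} + 2·(-3)^{j+1}.
So the formula holds for j+1, and by induction b_k = 3·(-2)^k + 2·(-3)^k for all k ≥ 0.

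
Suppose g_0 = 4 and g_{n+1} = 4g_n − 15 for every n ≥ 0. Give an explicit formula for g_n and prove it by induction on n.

Claim: g_n = -4^n + 5.

Base case: g_0 = 4, and -4^0 + 5 = -1 + 5 = 4.
Assume g_r = -4^r + 5 for some r ≥ 0.
Then g_{r+1} = 4g_r − 15 = 4·(-4^r + 5) − 15 = -4^{r+1} + 20 − 15 = -4^{r+1} + 5.
So the formula holds for r+1, and by induction g_n = -4^n + 5 for all n ≥ 0.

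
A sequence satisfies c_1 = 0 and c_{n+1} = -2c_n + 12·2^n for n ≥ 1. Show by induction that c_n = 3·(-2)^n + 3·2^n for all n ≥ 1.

Base case: c_1 = 0, and 3·(-2)^1 + 3·2^1 = -6 + 6 = 0.
Assume c_m = 3·(-2)^m + 3·2^m for some m ≥ 1.
Then c_{m+1} = -2c_m + 12·2^m = -2·(3·(-2)^m + 3·2^m) + 12·2^m = 3·(-2)^{m+1} − 6·2^m + 12·2^m = 3·(-2)^{m+1} + 6·2^m = 3·(-2)^{m+1} + 3·2^{m+1}.
Hence c_n = 3·(-2)^n + 3·2^n for every n ≥ 1, by induction.

c_n = 3·(-2)^n + 3·2^n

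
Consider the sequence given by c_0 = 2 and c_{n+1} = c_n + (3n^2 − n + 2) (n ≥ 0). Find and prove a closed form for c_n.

Claim: c_n = n^3 − 2n^2 + 3n + 2.

Base case: c_0 = 2, and 0^3 − 2·0^2 + 3·0 + 2 = 2.
Assume c_k = k^3 − 2k^2 + 3k + 2.
Then c_{k+1} = c_k + (3k^2 − k + 2) = (k^3 − 2k^2 + 3k + 2) + (3k^2 − k + 2) = k^3 + k^2 + 2k + 4,
and (k+1)^3 − 2·(k+1)^2 + 3·(k+1) + 2 = k^3 + k^2 + 2k + 4.
This completes the inductive step, so c_n = n^3 − 2n^2 + 3n + 2 for all n ≥ 0.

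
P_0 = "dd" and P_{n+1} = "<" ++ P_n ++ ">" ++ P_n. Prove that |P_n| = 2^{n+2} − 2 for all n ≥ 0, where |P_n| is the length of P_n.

Base case: |P_0| = 2, and 2^{0+2} − 2 = 2.
Assume |P_r| = 2^{r+2} − 2.
Then |P_{r+1}| = 1 + |P_r| + 1 + |P_r| = 2|P_r| + 2 = 2(2^{r+2} − 2) + 2 = 2^{r+3} − 4 + 2 = 2^{r+3} − 2.
By induction, |P_n| = 2^{n+2} − 2 for all n ≥ 0.

|P_n| = 2^{n+2} − 2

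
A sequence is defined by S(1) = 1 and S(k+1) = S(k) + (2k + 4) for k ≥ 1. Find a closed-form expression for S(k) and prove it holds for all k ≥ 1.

Claim: S(k) = k^2 + 3k − 3.

Base case: S(1) = 1, and 1^2 + 3·1 − 3 = 1.
Assume S(r) = r^2 + 3r − 3.
Then S(r+1) = S(r) + (2r + 4) = (r^2 + 3r − 3) + (2r + 4) = r^2 + 5r + 1,
and (r+1)^2 + 3·(r+1) − 3 = r^2 + 5r + 1.
This completes the inductive step, so S(k) = k^2 + 3k − 3 for all k ≥ 1.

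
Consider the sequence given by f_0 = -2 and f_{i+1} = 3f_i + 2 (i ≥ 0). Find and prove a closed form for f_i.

Claim: f_i = -3^i − 1.

Base case: f_0 = -2, and -3^0 − 1 = -1 − 1 = -2.
Assume f_k = -3^k − 1 for some k ≥ 0.
Then f_{k+1} = 3f_k + 2 = 3·(-3^k − 1) + 2 = -3^{k+1} − 3 + 2 = -3^{k+1} − 1.
Hence f_i = -3^i − 1 for every i ≥ 0, by induction.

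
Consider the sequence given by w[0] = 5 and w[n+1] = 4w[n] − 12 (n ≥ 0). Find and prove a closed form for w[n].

Claim: w[n] = 4^n + 4.

Base case: w[0] = 5, and 4^0 + 4 = 1 + 4 = 5.
Assume w[j] = 4^j + 4 for some j ≥ 0.
Then w[j+1] = 4w[j] − 12 = 4·(4^j + 4) − 12 = 4^{j+1} + 16 − 12 = 4^{j+1} + 4.
By induction, w[n] = 4^n + 4 for all n ≥ 0.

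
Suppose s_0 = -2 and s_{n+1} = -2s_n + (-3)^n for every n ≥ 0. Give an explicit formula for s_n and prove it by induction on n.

Claim: s_n = -(-2)^n − (-3)^n.

Base case: s_0 = -2, and -(-2)^0 − (-3)^0 = -1 − 1 = -2.
Assume s_k = -(-2)^k − (-3)^k for some k ≥ 0.
Then s_{k+1} = -2s_k + (-3)^k = -2·(-(-2)^k − (-3)^k) + (-3)^k = -(-2)^{k+1} + 2·(-3)^k + (-3)^k = -(-2)^{k+1} + 3·(-3)^k = -(-2)^{k+1} − (-3)^{k+1}.
By induction, s_n = -(-2)^n − (-3)^n for all n ≥ 0.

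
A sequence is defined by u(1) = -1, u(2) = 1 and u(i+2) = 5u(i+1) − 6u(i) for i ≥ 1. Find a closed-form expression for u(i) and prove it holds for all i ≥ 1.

Claim: u(i) = 3^i − 2·2^i.

Base cases: u(1) = -1 and 3^1 − 2·2^1 = -1; u(2) = 1 and 3^2 − 2·2^2 = 1.
Assume u(j) = 3^j − 2·2^j for all 1 ≤ j ≤ k, where k ≥ 2.
Then u(k+1) = 5u(k) − 6u(k−1) = 5·(3^k − 2·2^k) − 6·(3^{k−1} − 2·2^{k−1}) = (5·3 − 6)3^{k−1} − 2·(5·2 − 6)2^{k−1} = 9·3^{k−1} − 8·2^{k−1} = 3^{k+1} − 2·2^{k+1}.
By strong induction, u(i) = 3^i − 2·2^i for all i ≥ 1.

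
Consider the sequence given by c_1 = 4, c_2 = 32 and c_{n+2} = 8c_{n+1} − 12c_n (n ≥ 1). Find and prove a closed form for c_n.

Claim: c_n = 6^n − 2^n.

Base cases: c_1 = 4 and 6^1 − 2^1 = 4; c_2 = 32 and 6^2 − 2^2 = 32.
Assume c_j = 6^j − 2^j for all 1 ≤ j ≤ k, where k ≥ 2.
Then c_{k+1} = 8c_k − 12c_{k−1} = 8·(6^k − 2^k) − 12·(6^{k−1} − 2^{k−1}) = (8·6 − 12)6^{k−1} − (8·2 − 12)2^{k−1} = 36·6^{k−1} − 4·2^{k−1} = 6^{k+1} − 2^{k+1}.
So the formula holds for k+1, and by strong induction c_n = 6^n − 2^n for all n ≥ 1.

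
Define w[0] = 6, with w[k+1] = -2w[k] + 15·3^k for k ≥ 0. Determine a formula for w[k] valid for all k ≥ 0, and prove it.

Claim: w[k] = 3·(-2)^k + 3·3^k.

Base case: w[0] = 6, and 3·(-2)^0 + 3·3^0 = 3 + 3 = 6.
Assume w[m] = 3·(-2)^m + 3·3^m for some m ≥ 0.
Then w[m+1] = -2w[m] + 15·3^m = -2·(3·(-2)^m + 3·3^m) + 15·3^m = 3·(-2)^{m+1} − 6·3^m + 15·3^m = 3·(-2)^{m+1} + 9·3^m = 3·(-2)^{m+1} + 3·3^{m+1}.
By induction, w[k] = 3·(-2)^k + 3·3^k for all k ≥ 0.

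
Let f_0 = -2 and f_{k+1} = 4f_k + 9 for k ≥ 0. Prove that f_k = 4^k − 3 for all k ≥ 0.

Base case: f_0 = -2, and 4^0 − 3 = 1 − 3 = -2.
Assume f_j = 4^j − 3 for some j ≥ 0.
Then f_{j+1} = 4f_j + 9 = 4·(4^j − 3) + 9 = 4^{j+1} − 12 + 9 = 4^{j+1} − 3.
So the formula holds for j+1, and by induction f_k = 4^k − 3 for all k ≥ 0.

f_k = 4^k − 3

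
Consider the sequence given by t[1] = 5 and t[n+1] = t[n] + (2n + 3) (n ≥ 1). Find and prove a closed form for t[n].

Claim: t[n] = n^2 + 2n + 2.

Base case: t[1] = 5, and 1^2 + 2·1 + 2 = 5.
Assume t[m] = m^2 + 2m + 2.
Then t[m+1] = t[m] + (2m + 3) = (m^2 + 2m + 2) + (2m + 3) = m^2 + 4m + 5,
and (m+1)^2 + 2·(m+1) + 2 = m^2 + 4m + 5.
This completes the inductive step, so t[n] = n^2 + 2n + 2 for all n ≥ 1.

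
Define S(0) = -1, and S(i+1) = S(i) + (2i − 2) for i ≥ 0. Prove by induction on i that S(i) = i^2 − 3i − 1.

Base case: S(0) = -1, and 0^2 − 3·0 − 1 = -1.
Assume S(k) = k^2 − 3k − 1.
Then S(k+1) = S(k) + (2k − 2) = (k^2 − 3k − 1) + (2k − 2) = k^2 − k − 3,
and (k+1)^2 − 3·(k+1) − 1 = k^2 − k − 3.
By induction, S(i) = i^2 − 3i − 1 for all i ≥ 0.

S(i) = i^2 − 3i − 1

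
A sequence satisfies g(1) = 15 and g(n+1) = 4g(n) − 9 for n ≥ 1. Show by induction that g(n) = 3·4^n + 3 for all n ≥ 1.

Base case: g(1) = 15, and 3·4^1 + 3 = 12 + 3 = 15.
Assume g(k) = 3·4^k + 3 for some k ≥ 1.
Then g(k+1) = 4g(k) − 9 = 4·(3·4^k + 3) − 9 = 12·4^k + 12 − 9 = 3·4^{k+1} + 3.
This completes the inductive step, so g(n) = 3·4^n + 3 for all n ≥ 1.

g(n) = 3·4^n + 3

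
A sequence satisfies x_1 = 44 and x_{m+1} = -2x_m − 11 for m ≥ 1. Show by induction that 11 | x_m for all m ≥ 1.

Base case: x_1 = 44 = 11·4, so 11 | x_1.
Assume 11 | x_r, so x_r = 11t for some integer t.
Then x_{r+1} = -2x_r − 11 = -2·(11t) − 11 = 11(-2t − 1), so 11 | x_{r+1}.
Hence 11 | x_m for every m ≥ 1, by induction.

11 | x_m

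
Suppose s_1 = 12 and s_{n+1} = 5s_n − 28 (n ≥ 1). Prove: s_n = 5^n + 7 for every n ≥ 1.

Base case: s_1 = 12, and 5^1 + 7 = 5 + 7 = 12.
Assume s_j = 5^j + 7 for some j ≥ 1.
Then s_{j+1} = 5s_j − 28 = 5·(5^j + 7) − 28 = 5^{j+1} + 35 − 28 = 5^{j+1} + 7.
Hence s_n = 5^n + 7 for every n ≥ 1, by induction.

s_n = 5^n + 7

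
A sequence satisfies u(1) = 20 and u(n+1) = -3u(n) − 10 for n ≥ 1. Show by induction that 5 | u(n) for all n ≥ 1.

Base case: u(1) = 20 = 5·4, so 5 | u(1).
Assume 5 | u(j), so u(j) = 5t for some integer t.
Then u(j+1) = -3u(j) − 10 = -3·(5t) − 10 = 5(-3t − 2), so 5 | u(j+1).
This completes the inductive step, so 5 | u(n) for all n ≥ 1.

5 | u(n)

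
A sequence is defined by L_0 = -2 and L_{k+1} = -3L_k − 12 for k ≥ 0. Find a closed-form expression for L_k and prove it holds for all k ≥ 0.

Claim: L_k = (-3)^k − 3.

Base case: L_0 = -2, and (-3)^0 − 3 = 1 − 3 = -2.
Assume L_r = (-3)^r − 3 for some r ≥ 0.
Then L_{r+1} = -3L_r − 12 = -3·((-3)^r − 3) − 12 = -3·(-3)^r + 9 − 12 = (-3)^{r+1} − 3.
This completes the inductive step, so L_k = (-3)^k − 3 for all k ≥ 0.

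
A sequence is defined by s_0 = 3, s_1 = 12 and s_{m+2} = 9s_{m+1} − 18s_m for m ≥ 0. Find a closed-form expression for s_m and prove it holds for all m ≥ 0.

Claim: s_m = 6^m + 2·3^m.

Base cases: s_0 = 3 and 6^0 + 2·3^0 = 3; s_1 = 12 and 6^1 + 2·3^1 = 12.
Assume s_j = 6^j + 2·3^j for all 0 ≤ j ≤ k, where k ≥ 1.
Then s_{k+1} = 9s_k − 18s_{k−1} = 9·(6^k + 2·3^k) − 18·(6^{k−1} + 2·3^{k−1}) = (9·6 − 18)6^{k−1} + 2·(9·3 − 18)3^{k−1} = 36·6^{k−1} + 18·3^{k−1} = 6^{k+1} + 2·3^{k+1}.
So the formula holds for k+1, and by strong induction s_m = 6^m + 2·3^m for all m ≥ 0.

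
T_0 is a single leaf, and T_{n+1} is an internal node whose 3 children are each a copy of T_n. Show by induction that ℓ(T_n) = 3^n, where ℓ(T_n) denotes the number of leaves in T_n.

Base case: ℓ(T_0) = 1, and 3^0 = 1.
Assume ℓ(T_j) = 3^j.
Then ℓ(T_{j+1}) = 3·ℓ(T_j) = 3·3^j = 3^{j+1}.
This completes the inductive step, so ℓ(T_n) = 3^n for all n ≥ 0.

ℓ(T_n) = 3^n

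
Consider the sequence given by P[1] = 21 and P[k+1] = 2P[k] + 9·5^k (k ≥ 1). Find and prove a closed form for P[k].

Claim: P[k] = 3·2^k + 3·5^k.

Base case: P[1] = 21, and 3·2^1 + 3·5^1 = 6 + 15 = 21.
Assume P[j] = 3·2^j + 3·5^j for some j ≥ 1.
Then P[j+1] = 2P[j] + 9·5^j = 2·(3·2^j + 3·5^j) + 9·5^j = 3·2^{j+1} + 6·5^j + 9·5^j = 3·2^{j+1} + 15·5^j = 3·2^{j+1} + 3·5^{j+1}.
By induction, P[k] = 3·2^k + 3·5^k for all k ≥ 1.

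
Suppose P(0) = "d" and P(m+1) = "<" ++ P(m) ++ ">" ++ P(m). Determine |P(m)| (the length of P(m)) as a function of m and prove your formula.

Claim: |P(m)| = 3·2^m − 2.

Base case: |P(0)| = 1, and 3·2^0 − 2 = 1.
Assume |P(r)| = 3·2^r − 2.
Then |P(r+1)| = 1 + |P(r)| + 1 + |P(r)| = 2|P(r)| + 2 = 2(3·2^r − 2) + 2 = 3·2^{r+1} − 4 + 2 = 3·2^{r+1} − 2.
Hence |P(m)| = 3·2^m − 2 for every m ≥ 0, by induction.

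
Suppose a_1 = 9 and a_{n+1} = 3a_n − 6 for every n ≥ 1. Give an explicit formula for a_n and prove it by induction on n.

Claim: a_n = 2·3^n + 3.

Base case: a_1 = 9, and 2·3^1 + 3 = 6 + 3 = 9.
Assume a_k = 2·3^k + 3 for some k ≥ 1.
Then a_{k+1} = 3a_k − 6 = 3·(2·3^k + 3) − 6 = 6·3^k + 9 − 6 = 2·3^{k+1} + 3.
So the formula holds for k+1, and by induction a_n = 2·3^n + 3 for all n ≥ 1.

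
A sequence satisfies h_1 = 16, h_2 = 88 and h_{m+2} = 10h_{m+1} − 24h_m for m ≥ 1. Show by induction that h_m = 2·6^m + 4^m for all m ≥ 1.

Base cases: h_1 = 16 and 2·6^1 + 4^1 = 16; h_2 = 88 and 2·6^2 + 4^2 = 88.
Assume h_j = 2·6^j + 4^j for all 1 ≤ j ≤ r, where r ≥ 2.
Then h_{r+1} = 10h_r − 24h_{r−1} = 10·(2·6^r + 4^r) − 24·(2·6^{r−1} + 4^{r−1}) = 2·(10·6 − 24)6^{r−1} + (10·4 − 24)4^{r−1} = 72·6^{r−1} + 16·4^{r−1} = 2·6^{r+1} + 4^{r+1}.
So the formula holds for r+1, and by strong induction h_m = 2·6^m + 4^m for all m ≥ 1.

h_m = 2·6^m + 4^m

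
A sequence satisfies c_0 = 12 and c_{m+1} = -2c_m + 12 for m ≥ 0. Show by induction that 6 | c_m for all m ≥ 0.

Base case: c_0 = 12 = 6·2, so 6 | c_0.
Assume 6 | c_r, so c_r = 6t for some integer t.
Then c_{r+1} = -2c_r + 12 = -2·(6t) + 12 = 6(-2t + 2), so 6 | c_{r+1}.
By induction, 6 | c_m for all m ≥ 0.

6 | c_m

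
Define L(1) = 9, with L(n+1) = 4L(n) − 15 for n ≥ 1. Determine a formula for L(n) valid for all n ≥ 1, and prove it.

Claim: L(n) = 4^n + 5.

Base case: L(1) = 9, and 4^1 + 5 = 4 + 5 = 9.
Assume L(j) = 4^j + 5 for some j ≥ 1.
Then L(j+1) = 4L(j) − 15 = 4·(4^j + 5) − 15 = 4^{j+1} + 20 − 15 = 4^{j+1} + 5.
Hence L(n) = 4^n + 5 for every n ≥ 1, by induction.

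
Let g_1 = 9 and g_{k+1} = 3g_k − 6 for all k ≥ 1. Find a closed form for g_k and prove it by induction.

Claim: g_k = 2·3^k + 3.

Base case: g_1 = 9, and 2·3^1 + 3 = 6 + 3 = 9.
Assume g_j = 2·3^j + 3 for some j ≥ 1.
Then g_{j+1} = 3g_j − 6 = 3·(2·3^j + 3) − 6 = 6·3^j + 9 − 6 = 2·3^{j+1} + 3.
This completes the inductive step, so g_k = 2·3^k + 3 for all k ≥ 1.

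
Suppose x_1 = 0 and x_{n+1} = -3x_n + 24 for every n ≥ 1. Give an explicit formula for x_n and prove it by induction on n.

Claim: x_n = 2·(-3)^n + 6.

Base case: x_1 = 0, and 2·(-3)^1 + 6 = -6 + 6 = 0.
Assume x_j = 2·(-3)^j + 6 for some j ≥ 1.
Then x_{j+1} = -3x_j + 24 = -3·(2·(-3)^j + 6) + 24 = -6·(-3)^j − 18 + 24 = 2·(-3)^{j+1} + 6.
By induction, x_n = 2·(-3)^n + 6 for all n ≥ 1.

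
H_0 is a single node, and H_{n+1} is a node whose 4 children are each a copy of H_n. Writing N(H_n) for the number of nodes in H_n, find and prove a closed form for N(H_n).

Claim: N(H_n) = (4^{n+1} − 1)/3.

Base case: N(H_0) = 1, and (4^{0+1} − 1)/3 = 1.
Assume N(H_r) = (4^{r+1} − 1)/3.
Then N(H_{r+1}) = 1 + 4N(H_r) = 1 + 4·(4^{r+1} − 1)/3 = 1 + (4^{r+2} − 4)/3 = (3 + 4^{r+2} − 4)/3 = (4^{r+2} − 1)/3.
This completes the inductive step, so N(H_n) = (4^{n+1} − 1)/3 for all n ≥ 0.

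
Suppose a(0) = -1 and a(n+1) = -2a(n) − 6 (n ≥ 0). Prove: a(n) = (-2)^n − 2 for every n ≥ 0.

Base case: a(0) = -1, and (-2)^0 − 2 = 1 − 2 = -1.
Assume a(m) = (-2)^m − 2 for some m ≥ 0.
Then a(m+1) = -2a(m) − 6 = -2·((-2)^m − 2) − 6 = -2·(-2)^m + 4 − 6 = (-2)^{m+1} − 2.
Hence a(n) = (-2)^n − 2 for every n ≥ 0, by induction.

a(n) = (-2)^n − 2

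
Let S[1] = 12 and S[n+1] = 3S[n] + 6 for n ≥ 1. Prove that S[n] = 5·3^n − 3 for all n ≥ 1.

Base case: S[1] = 12, and 5·3^1 − 3 = 15 − 3 = 12.
Assume S[m] = 5·3^m − 3 for some m ≥ 1.
Then S[m+1] = 3S[m] + 6 = 3·(5·3^m − 3) + 6 = 15·3^m − 9 + 6 = 5·3^{m+1} − 3.
This completes the inductive step, so S[n] = 5·3^n − 3 for all n ≥ 1.

S[n] = 5·3^n − 3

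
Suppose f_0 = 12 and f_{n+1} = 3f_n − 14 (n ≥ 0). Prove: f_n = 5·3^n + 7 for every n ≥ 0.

Base case: f_0 = 12, and 5·3^0 + 7 = 5 + 7 = 12.
Assume f_r = 5·3^r + 7 for some r ≥ 0.
Then f_{r+1} = 3f_r − 14 = 3·(5·3^r + 7) − 14 = 15·3^r + 21 − 14 = 5·3^{r+1} + 7.
This completes the inductive step, so f_n = 5·3^n + 7 for all n ≥ 0.

f_n = 5·3^n + 7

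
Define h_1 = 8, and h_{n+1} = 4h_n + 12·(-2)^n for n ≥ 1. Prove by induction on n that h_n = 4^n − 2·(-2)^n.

Base case: h_1 = 8, and 4^1 − 2·(-2)^1 = 4 + 4 = 8.
Assume h_m = 4^m − 2·(-2)^m for some m ≥ 1.
Then h_{m+1} = 4h_m + 12·(-2)^m = 4·(4^m − 2·(-2)^m) + 12·(-2)^m = 4^{m+1} − 8·(-2)^m + 12·(-2)^m = 4^{m+1} + 4·(-2)^m = 4^{m+1} − 2·(-2)^{m+1}.
So the formula holds for m+1, and by induction h_n = 4^n − 2·(-2)^n for all n ≥ 1.

h_n = 4^n − 2·(-2)^n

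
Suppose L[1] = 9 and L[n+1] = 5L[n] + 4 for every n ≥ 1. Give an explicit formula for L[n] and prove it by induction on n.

Claim: L[n] = 2·5^n − 1.

Base case: L[1] = 9, and 2·5^1 − 1 = 10 − 1 = 9.
Assume L[k] = 2·5^k − 1 for some k ≥ 1.
Then L[k+1] = 5L[k] + 4 = 5·(2·5^k − 1) + 4 = 10·5^k − 5 + 4 = 2·5^{k+1} − 1.
Hence L[n] = 2·5^n − 1 for every n ≥ 1, by induction.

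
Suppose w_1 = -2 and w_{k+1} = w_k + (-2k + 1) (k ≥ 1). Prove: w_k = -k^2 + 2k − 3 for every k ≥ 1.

Base case: w_1 = -2, and -1^2 + 2·1 − 3 = -2.
Assume w_m = -m^2 + 2m − 3.
Then w_{m+1} = w_m + (-2m + 1) = (-m^2 + 2m − 3) + (-2m + 1) = -m^2 − 2,
and -(m+1)^2 + 2·(m+1) − 3 = -m^2 − 2.
Hence w_k = -k^2 + 2k − 3 for every k ≥ 1, by induction.

w_k = -k^2 + 2k − 3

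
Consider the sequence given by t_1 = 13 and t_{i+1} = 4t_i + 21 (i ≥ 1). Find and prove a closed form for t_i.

Claim: t_i = 5·4^i − 7.

Base case: t_1 = 13, and 5·4^1 − 7 = 20 − 7 = 13.
Assume t_r = 5·4^r − 7 for some r ≥ 1.
Then t_{r+1} = 4t_r + 21 = 4·(5·4^r − 7) + 21 = 20·4^r − 28 + 21 = 5·4^{r+1} − 7.
So the formula holds for r+1, and by induction t_i = 5·4^i − 7 for all i ≥ 1.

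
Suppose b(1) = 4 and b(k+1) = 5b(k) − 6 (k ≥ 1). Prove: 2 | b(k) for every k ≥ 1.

Base case: b(1) = 4 = 2·2, so 2 | b(1).
Assume 2 | b(r), so b(r) = 2t for some integer t.
Then b(r+1) = 5b(r) − 6 = 5·(2t) − 6 = 2(5t − 3), so 2 | b(r+1).
This completes the inductive step, so 2 | b(k) for all k ≥ 1.

2 | b(k)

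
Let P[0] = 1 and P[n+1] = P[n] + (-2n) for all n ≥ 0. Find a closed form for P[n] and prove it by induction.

Claim: P[n] = -n^2 + n + 1.

Base case: P[0] = 1, and -0^2 + 0 + 1 = 1.
Assume P[j] = -j^2 + j + 1.
Then P[j+1] = P[j] + (-2j) = (-j^2 + j + 1) + (-2j) = -j^2 − j + 1,
and -(j+1)^2 + (j+1) + 1 = -j^2 − j + 1.
Hence P[n] = -n^2 + n + 1 for every n ≥ 0, by induction.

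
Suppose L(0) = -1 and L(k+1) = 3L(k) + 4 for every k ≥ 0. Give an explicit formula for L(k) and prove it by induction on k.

Claim: L(k) = 3^k − 2.

Base case: L(0) = -1, and 3^0 − 2 = 1 − 2 = -1.
Assume L(m) = 3^m − 2 for some m ≥ 0.
Then L(m+1) = 3L(m) + 4 = 3·(3^m − 2) + 4 = 3^{m+1} − 6 + 4 = 3^{m+1} − 2.
Hence L(k) = 3^k − 2 for every k ≥ 0, by induction.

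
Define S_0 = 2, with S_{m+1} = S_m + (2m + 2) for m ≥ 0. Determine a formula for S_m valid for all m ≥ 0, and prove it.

Claim: S_m = m^2 + m + 2.

Base case: S_0 = 2, and 0^2 + 0 + 2 = 2.
Assume S_j = j^2 + j + 2.
Then S_{j+1} = S_j + (2j + 2) = (j^2 + j + 2) + (2j + 2) = j^2 + 3j + 4,
and (j+1)^2 + (j+1) + 2 = j^2 + 3j + 4.
This completes the inductive step, so S_m = m^2 + m + 2 for all m ≥ 0.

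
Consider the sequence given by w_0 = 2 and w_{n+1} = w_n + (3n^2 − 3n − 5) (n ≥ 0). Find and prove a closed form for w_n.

Claim: w_n = n^3 − 3n^2 − 3n + 2.

Base case: w_0 = 2, and 0^3 − 3·0^2 − 3·0 + 2 = 2.
Assume w_r = r^3 − 3r^2 − 3r + 2.
Then w_{r+1} = w_r + (3r^2 − 3r − 5) = (r^3 − 3r^2 − 3r + 2) + (3r^2 − 3r − 5) = r^3 − 6r − 3,
and (r+1)^3 − 3·(r+1)^2 − 3·(r+1) + 2 = r^3 − 6r − 3.
This completes the inductive step, so w_n = n^3 − 3n^2 − 3n + 2 for all n ≥ 0.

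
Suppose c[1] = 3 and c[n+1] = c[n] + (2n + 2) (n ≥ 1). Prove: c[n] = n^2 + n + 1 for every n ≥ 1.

Base case: c[1] = 3, and 1^2 + 1 + 1 = 3.
Assume c[j] = j^2 + j + 1.
Then c[j+1] = c[j] + (2j + 2) = (j^2 + j + 1) + (2j + 2) = j^2 + 3j + 3,
and (j+1)^2 + (j+1) + 1 = j^2 + 3j + 3.
Hence c[n] = n^2 + n + 1 for every n ≥ 1, by induction.

c[n] = n^2 + n + 1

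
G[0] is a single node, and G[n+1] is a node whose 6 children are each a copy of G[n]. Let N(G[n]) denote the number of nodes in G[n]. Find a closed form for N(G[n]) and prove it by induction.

Claim: N(G[n]) = (6^{n+1} − 1)/5.

Base case: N(G[0]) = 1, and (6^{0+1} − 1)/5 = 1.
Assume N(G[m]) = (6^{m+1} − 1)/5.
Then N(G[m+1]) = 1 + 6N(G[m]) = 1 + 6·(6^{m+1} − 1)/5 = 1 + (6^{m+2} − 6)/5 = (5 + 6^{m+2} − 6)/5 = (6^{m+2} − 1)/5.
So the formula holds for m+1, and by induction N(G[n]) = (6^{n+1} − 1)/5 for all n ≥ 0.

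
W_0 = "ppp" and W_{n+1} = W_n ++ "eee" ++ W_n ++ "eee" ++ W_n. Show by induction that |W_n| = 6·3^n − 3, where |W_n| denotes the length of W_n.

Base case: |W_0| = 3, and 6·3^0 − 3 = 3.
Assume |W_r| = 6·3^r − 3.
Then |W_{r+1}| = 3|W_r| + 6 = 3(6·3^r − 3) + 6 = 6·3^{r+1} − 9 + 6 = 6·3^{r+1} − 3.
So the formula holds for r+1, and by induction |W_n| = 6·3^n − 3 for all n ≥ 0.

|W_n| = 6·3^n − 3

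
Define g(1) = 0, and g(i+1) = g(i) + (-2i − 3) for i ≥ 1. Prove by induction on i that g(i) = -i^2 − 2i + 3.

Base case: g(1) = 0, and -1^2 − 2·1 + 3 = 0.
Assume g(j) = -j^2 − 2j + 3.
Then g(j+1) = g(j) + (-2j − 3) = (-j^2 − 2j + 3) + (-2j − 3) = -j^2 − 4j,
and -(j+1)^2 − 2·(j+1) + 3 = -j^2 − 4j.
This completes the inductive step, so g(i) = -i^2 − 2i + 3 for all i ≥ 1.

g(i) = -i^2 − 2i + 3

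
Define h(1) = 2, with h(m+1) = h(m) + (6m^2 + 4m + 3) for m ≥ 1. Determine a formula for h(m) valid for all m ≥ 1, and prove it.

Claim: h(m) = 2m^3 − m^2 + 2m − 1.

Base case: h(1) = 2, and 2·1^3 − 1^2 + 2·1 − 1 = 2.
Assume h(j) = 2j^3 − j^2 + 2j − 1.
Then h(j+1) = h(j) + (6j^2 + 4j + 3) = (2j^3 − j^2 + 2j − 1) + (6j^2 + 4j + 3) = 2j^3 + 5j^2 + 6j + 2,
and 2·(j+1)^3 − (j+1)^2 + 2·(j+1) − 1 = 2j^3 + 5j^2 + 6j + 2.
This completes the inductive step, so h(m) = 2m^3 − m^2 + 2m − 1 for all m ≥ 1.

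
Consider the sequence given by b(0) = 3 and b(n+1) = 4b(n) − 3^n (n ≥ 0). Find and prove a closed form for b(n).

Claim: b(n) = 2·4^n + 3^n.

Base case: b(0) = 3, and 2·4^0 + 3^0 = 2 + 1 = 3.
Assume b(j) = 2·4^j + 3^j for some j ≥ 0.
Then b(j+1) = 4b(j) − 3^j = 4·(2·4^j + 3^j) − 3^j = 2·4^{j+1} + 4·3^j − 3^j = 2·4^{j+1} + 3·3^j = 2·4^{j+1} + 3^{j+1}.
Hence b(n) = 2·4^n + 3^n for every n ≥ 0, by induction.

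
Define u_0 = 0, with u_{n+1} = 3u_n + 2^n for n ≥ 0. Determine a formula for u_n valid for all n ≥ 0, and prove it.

Claim: u_n = 3^n − 2^n.

Base case: u_0 = 0, and 3^0 − 2^0 = 1 − 1 = 0.
Assume u_m = 3^m − 2^m for some m ≥ 0.
Then u_{m+1} = 3u_m + 2^m = 3·(3^m − 2^m) + 2^m = 3^{m+1} − 3·2^m + 2^m = 3^{m+1} − 2·2^m = 3^{m+1} − 2^{m+1}.
By induction, u_n = 3^n − 2^n for all n ≥ 0.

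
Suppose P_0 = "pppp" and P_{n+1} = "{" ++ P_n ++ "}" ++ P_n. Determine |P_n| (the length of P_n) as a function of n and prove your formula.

Claim: |P_n| = 6·2^n − 2.

Base case: |P_0| = 4, and 6·2^0 − 2 = 4.
Assume |P_m| = 6·2^m − 2.
Then |P_{m+1}| = 1 + |P_m| + 1 + |P_m| = 2|P_m| + 2 = 2(6·2^m − 2) + 2 = 6·2^{m+1} − 4 + 2 = 6·2^{m+1} − 2.
By induction, |P_n| = 6·2^n − 2 for all n ≥ 0.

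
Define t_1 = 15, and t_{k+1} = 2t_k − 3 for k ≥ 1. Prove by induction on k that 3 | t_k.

Base case: t_1 = 15 = 3·5, so 3 | t_1.
Assume 3 | t_m, so t_m = 3s for some integer s.
Then t_{m+1} = 2t_m − 3 = 2·(3s) − 3 = 3(2s − 1), so 3 | t_{m+1}.
Hence 3 | t_k for every k ≥ 1, by induction.

3 | t_k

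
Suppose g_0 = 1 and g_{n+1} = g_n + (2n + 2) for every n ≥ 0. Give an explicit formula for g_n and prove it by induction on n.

Claim: g_n = n^2 + n + 1.

Base case: g_0 = 1, and 0^2 + 0 + 1 = 1.
Assume g_r = r^2 + r + 1.
Then g_{r+1} = g_r + (2r + 2) = (r^2 + r + 1) + (2r + 2) = r^2 + 3r + 3,
and (r+1)^2 + (r+1) + 1 = r^2 + 3r + 3.
This completes the inductive step, so g_n = n^2 + n + 1 for all n ≥ 0.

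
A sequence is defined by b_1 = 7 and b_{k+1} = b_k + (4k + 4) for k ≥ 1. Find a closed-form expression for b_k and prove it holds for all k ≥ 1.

Claim: b_k = 2k^2 + 2k + 3.

Base case: b_1 = 7, and 2·1^2 + 2·1 + 3 = 7.
Assume b_r = 2r^2 + 2r + 3.
Then b_{r+1} = b_r + (4r + 4) = (2r^2 + 2r + 3) + (4r + 4) = 2r^2 + 6r + 7,
and 2·(r+1)^2 + 2·(r+1) + 3 = 2r^2 + 6r + 7.
Hence b_k = 2k^2 + 2k + 3 for every k ≥ 1, by induction.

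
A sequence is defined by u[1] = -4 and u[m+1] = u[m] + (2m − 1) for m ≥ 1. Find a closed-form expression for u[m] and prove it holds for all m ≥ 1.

Claim: u[m] = m^2 − 2m − 3.

Base case: u[1] = -4, and 1^2 − 2·1 − 3 = -4.
Assume u[k] = k^2 − 2k − 3.
Then u[k+1] = u[k] + (2k − 1) = (k^2 − 2k − 3) + (2k − 1) = k^2 − 4,
and (k+1)^2 − 2·(k+1) − 3 = k^2 − 4.
This completes the inductive step, so u[m] = m^2 − 2m − 3 for all m ≥ 1.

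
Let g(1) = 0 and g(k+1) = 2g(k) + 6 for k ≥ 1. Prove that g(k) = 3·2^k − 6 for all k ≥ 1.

Base case: g(1) = 0, and 3·2^1 − 6 = 6 − 6 = 0.
Assume g(j) = 3·2^j − 6 for some j ≥ 1.
Then g(j+1) = 2g(j) + 6 = 2·(3·2^j − 6) + 6 = 6·2^j − 12 + 6 = 3·2^{j+1} − 6.
Hence g(k) = 3·2^k − 6 for every k ≥ 1, by induction.

g(k) = 3·2^k − 6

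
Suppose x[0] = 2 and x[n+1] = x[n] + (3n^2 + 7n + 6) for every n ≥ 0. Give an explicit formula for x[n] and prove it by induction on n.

Claim: x[n] = n^3 + 2n^2 + 3n + 2.

Base case: x[0] = 2, and 0^3 + 2·0^2 + 3·0 + 2 = 2.
Assume x[r] = r^3 + 2r^2 + 3r + 2.
Then x[r+1] = x[r] + (3r^2 + 7r + 6) = (r^3 + 2r^2 + 3r + 2) + (3r^2 + 7r + 6) = r^3 + 5r^2 + 10r + 8,
and (r+1)^3 + 2·(r+1)^2 + 3·(r+1) + 2 = r^3 + 5r^2 + 10r + 8.
By induction, x[n] = n^3 + 2n^2 + 3n + 2 for all n ≥ 0.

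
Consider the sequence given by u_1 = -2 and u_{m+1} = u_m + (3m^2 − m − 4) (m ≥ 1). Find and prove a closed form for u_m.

Claim: u_m = m^3 − 2m^2 − 3m + 2.

Base case: u_1 = -2, and 1^3 − 2·1^2 − 3·1 + 2 = -2.
Assume u_j = j^3 − 2j^2 − 3j + 2.
Then u_{j+1} = u_j + (3j^2 − j − 4) = (j^3 − 2j^2 − 3j + 2) + (3j^2 − j − 4) = j^3 + j^2 − 4j − 2,
and (j+1)^3 − 2·(j+1)^2 − 3·(j+1) + 2 = j^3 + j^2 − 4j − 2.
This completes the inductive step, so u_m = m^3 − 2m^2 − 3m + 2 for all m ≥ 1.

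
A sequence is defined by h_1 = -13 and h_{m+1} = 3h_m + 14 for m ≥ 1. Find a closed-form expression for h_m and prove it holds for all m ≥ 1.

Claim: h_m = -2·3^m − 7.

Base case: h_1 = -13, and -2·3^1 − 7 = -6 − 7 = -13.
Assume h_r = -2·3^r − 7 for some r ≥ 1.
Then h_{r+1} = 3h_r + 14 = 3·(-2·3^r − 7) + 14 = -6·3^r − 21 + 14 = -2·3^{r+1} − 7.
By induction, h_m = -2·3^m − 7 for all m ≥ 1.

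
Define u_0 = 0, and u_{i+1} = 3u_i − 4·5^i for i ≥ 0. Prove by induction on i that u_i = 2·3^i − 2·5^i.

Base case: u_0 = 0, and 2·3^0 − 2·5^0 = 2 − 2 = 0.
Assume u_m = 2·3^m − 2·5^m for some m ≥ 0.
Then u_{m+1} = 3u_m − 4·5^m = 3·(2·3^m − 2·5^m) − 4·5^m = 2·3^{m+1} − 6·5^m − 4·5^m = 2·3^{m+1} − 10·5^m = 2·3^{m+1} − 2·5^{m+1}.
Hence u_i = 2·3^i − 2·5^i for every i ≥ 0, by induction.

u_i = 2·3^i − 2·5^i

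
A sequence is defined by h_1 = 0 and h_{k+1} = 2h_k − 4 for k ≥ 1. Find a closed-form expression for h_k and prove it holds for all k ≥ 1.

Claim: h_k = -2^{k+1} + 4.

Base case: h_1 = 0, and -2^{1+1} + 4 = -4 + 4 = 0.
Assume h_m = -2^{m+1} + 4 for some m ≥ 1.
Then h_{m+1} = 2h_m − 4 = 2·(-2^{m+1} + 4) − 4 = -2^{m+2} + 8 − 4 = -2^{m+2} + 4.
Hence h_k = -2^{k+1} + 4 for every k ≥ 1, by induction.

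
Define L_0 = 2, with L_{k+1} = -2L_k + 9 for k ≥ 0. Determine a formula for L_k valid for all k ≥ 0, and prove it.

Claim: L_k = -(-2)^k + 3.

Base case: L_0 = 2, and -(-2)^0 + 3 = -1 + 3 = 2.
Assume L_j = -(-2)^j + 3 for some j ≥ 0.
Then L_{j+1} = -2L_j + 9 = -2·(-(-2)^j + 3) + 9 = 2·(-2)^j − 6 + 9 = -(-2)^{j+1} + 3.
Hence L_k = -(-2)^k + 3 for every k ≥ 0, by induction.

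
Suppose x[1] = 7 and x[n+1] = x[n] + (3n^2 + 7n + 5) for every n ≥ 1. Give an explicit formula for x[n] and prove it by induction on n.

Claim: x[n] = n^3 + 2n^2 + 2n + 2.

Base case: x[1] = 7, and 1^3 + 2·1^2 + 2·1 + 2 = 7.
Assume x[r] = r^3 + 2r^2 + 2r + 2.
Then x[r+1] = x[r] + (3r^2 + 7r + 5) = (r^3 + 2r^2 + 2r + 2) + (3r^2 + 7r + 5) = r^3 + 5r^2 + 9r + 7,
and (r+1)^3 + 2·(r+1)^2 + 2·(r+1) + 2 = r^3 + 5r^2 + 9r + 7.
Hence x[n] = n^3 + 2n^2 + 2n + 2 for every n ≥ 1, by induction.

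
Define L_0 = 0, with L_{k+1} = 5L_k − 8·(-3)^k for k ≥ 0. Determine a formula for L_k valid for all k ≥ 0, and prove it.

Claim: L_k = -5^k + (-3)^k.

Base case: L_0 = 0, and -5^0 + (-3)^0 = -1 + 1 = 0.
Assume L_j = -5^j + (-3)^j for some j ≥ 0.
Then L_{j+1} = 5L_j − 8·(-3)^j = 5·(-5^j + (-3)^j) − 8·(-3)^j = -5^{j+1} + 5·(-3)^j − 8·(-3)^j = -5^{j+1} − 3·(-3)^j = -5^{j+1} + (-3)^{j+1}.
This completes the inductive step, so L_k = -5^k + (-3)^k for all k ≥ 0.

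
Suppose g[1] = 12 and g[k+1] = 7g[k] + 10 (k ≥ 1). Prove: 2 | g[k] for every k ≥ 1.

Base case: g[1] = 12 = 2·6, so 2 | g[1].
Assume 2 | g[m], so g[m] = 2t for some integer t.
Then g[m+1] = 7g[m] + 10 = 7·(2t) + 10 = 2(7t + 5), so 2 | g[m+1].
So the property holds for m+1, and by induction 2 | g[k] for all k ≥ 1.

2 | g[k]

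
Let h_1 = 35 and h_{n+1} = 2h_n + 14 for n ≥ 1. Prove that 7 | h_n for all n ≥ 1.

Base case: h_1 = 35 = 7·5, so 7 | h_1.
Assume 7 | h_r, so h_r = 7t for some integer t.
Then h_{r+1} = 2h_r + 14 = 2·(7t) + 14 = 7(2t + 2), so 7 | h_{r+1}.
So the property holds for r+1, and by induction 7 | h_n for all n ≥ 1.

7 | h_n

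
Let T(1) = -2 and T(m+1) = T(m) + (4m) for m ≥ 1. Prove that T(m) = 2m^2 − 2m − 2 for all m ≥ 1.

Base case: T(1) = -2, and 2·1^2 − 2·1 − 2 = -2.
Assume T(k) = 2k^2 − 2k − 2.
Then T(k+1) = T(k) + (4k) = (2k^2 − 2k − 2) + (4k) = 2k^2 + 2k − 2,
and 2·(k+1)^2 − 2·(k+1) − 2 = 2k^2 + 2k − 2.
This completes the inductive step, so T(m) = 2m^2 − 2m − 2 for all m ≥ 1.

T(m) = 2m^2 − 2m − 2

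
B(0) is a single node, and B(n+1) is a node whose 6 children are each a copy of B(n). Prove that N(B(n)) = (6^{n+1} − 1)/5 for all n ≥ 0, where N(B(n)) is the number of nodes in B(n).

Base case: N(B(0)) = 1, and (6^{0+1} − 1)/5 = 1.
Assume N(B(m)) = (6^{m+1} − 1)/5.
Then N(B(m+1)) = 1 + 6N(B(m)) = 1 + 6·(6^{m+1} − 1)/5 = 1 + (6^{m+2} − 6)/5 = (5 + 6^{m+2} − 6)/5 = (6^{m+2} − 1)/5.
By induction, N(B(n)) = (6^{n+1} − 1)/5 for all n ≥ 0.

N(B(n)) = (6^{n+1} − 1)/5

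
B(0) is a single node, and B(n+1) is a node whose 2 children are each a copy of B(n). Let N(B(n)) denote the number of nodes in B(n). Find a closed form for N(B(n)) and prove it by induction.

Claim: N(B(n)) = 2^{n+1} − 1.

Base case: N(B(0)) = 1, and 2^{0+1} − 1 = 1.
Assume N(B(j)) = 2^{j+1} − 1.
Then N(B(j+1)) = 1 + 2N(B(j)) = 1 + 2(2^{j+1} − 1) = 2^{j+2} − 2 + 1 = 2^{j+2} − 1.
By induction, N(B(n)) = 2^{n+1} − 1 for all n ≥ 0.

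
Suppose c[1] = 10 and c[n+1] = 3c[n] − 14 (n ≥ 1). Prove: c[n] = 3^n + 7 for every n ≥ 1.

Base case: c[1] = 10, and 3^1 + 7 = 3 + 7 = 10.
Assume c[j] = 3^j + 7 for some j ≥ 1.
Then c[j+1] = 3c[j] − 14 = 3·(3^j + 7) − 14 = 3^{j+1} + 21 − 14 = 3^{j+1} + 7.
This completes the inductive step, so c[n] = 3^n + 7 for all n ≥ 1.

c[n] = 3^n + 7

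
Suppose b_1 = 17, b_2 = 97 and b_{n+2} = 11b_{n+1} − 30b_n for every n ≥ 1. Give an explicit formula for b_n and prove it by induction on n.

Claim: b_n = 2·6^n + 5^n.

Base cases: b_1 = 17 and 2·6^1 + 5^1 = 17; b_2 = 97 and 2·6^2 + 5^2 = 97.
Assume b_j = 2·6^j + 5^j for all 1 ≤ j ≤ k, where k ≥ 2.
Then b_{k+1} = 11b_k − 30b_{k−1} = 11·(2·6^k + 5^k) − 30·(2·6^{k−1} + 5^{k−1}) = 2·(11·6 − 30)6^{k−1} + (11·5 − 30)5^{k−1} = 72·6^{k−1} + 25·5^{k−1} = 2·6^{k+1} + 5^{k+1}.
So the formula holds for k+1, and by strong induction b_n = 2·6^n + 5^n for all n ≥ 1.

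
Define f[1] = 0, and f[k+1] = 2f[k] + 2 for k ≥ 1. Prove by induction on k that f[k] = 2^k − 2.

Base case: f[1] = 0, and 2^1 − 2 = 2 − 2 = 0.
Assume f[j] = 2^j − 2 for some j ≥ 1.
Then f[j+1] = 2f[j] + 2 = 2·(2^j − 2) + 2 = 2^{j+1} − 4 + 2 = 2^{j+1} − 2.
This completes the inductive step, so f[k] = 2^k − 2 for all k ≥ 1.

f[k] = 2^k − 2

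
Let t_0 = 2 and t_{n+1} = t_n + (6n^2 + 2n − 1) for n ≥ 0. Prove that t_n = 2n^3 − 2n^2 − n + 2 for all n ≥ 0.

Base case: t_0 = 2, and 2·0^3 − 2·0^2 − 0 + 2 = 2.
Assume t_r = 2r^3 − 2r^2 − r + 2.
Then t_{r+1} = t_r + (6r^2 + 2r − 1) = (2r^3 − 2r^2 − r + 2) + (6r^2 + 2r − 1) = 2r^3 + 4r^2 + r + 1,
and 2·(r+1)^3 − 2·(r+1)^2 − (r+1) + 2 = 2r^3 + 4r^2 + r + 1.
This completes the inductive step, so t_n = 2n^3 − 2n^2 − n + 2 for all n ≥ 0.

t_n = 2n^3 − 2n^2 − n + 2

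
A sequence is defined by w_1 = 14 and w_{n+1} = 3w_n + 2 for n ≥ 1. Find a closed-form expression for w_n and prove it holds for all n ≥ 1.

Claim: w_n = 5·3^n − 1.

Base case: w_1 = 14, and 5·3^1 − 1 = 15 − 1 = 14.
Assume w_m = 5·3^m − 1 for some m ≥ 1.
Then w_{m+1} = 3w_m + 2 = 3·(5·3^m − 1) + 2 = 15·3^m − 3 + 2 = 5·3^{m+1} − 1.
This completes the inductive step, so w_n = 5·3^n − 1 for all n ≥ 1.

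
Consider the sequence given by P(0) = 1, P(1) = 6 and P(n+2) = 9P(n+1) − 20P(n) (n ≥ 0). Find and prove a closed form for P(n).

Claim: P(n) = -4^n + 2·5^n.

Base cases: P(0) = 1 and -4^0 + 2·5^0 = 1; P(1) = 6 and -4^1 + 2·5^1 = 6.
Assume P(j) = -4^j + 2·5^j for all 0 ≤ j ≤ r, where r ≥ 1.
Then P(r+1) = 9P(r) − 20P(r−1) = 9·(-4^r + 2·5^r) − 20·(-4^{r−1} + 2·5^{r−1}) = -(9·4 − 20)4^{r−1} + 2·(9·5 − 20)5^{r−1} = -16·4^{r−1} + 50·5^{r−1} = -4^{r+1} + 2·5^{r+1}.
So the formula holds for r+1, and by strong induction P(n) = -4^n + 2·5^n for all n ≥ 0.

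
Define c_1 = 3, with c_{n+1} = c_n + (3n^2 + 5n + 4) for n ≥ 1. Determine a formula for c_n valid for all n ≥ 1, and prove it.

Claim: c_n = n^3 + n^2 + 2n − 1.

Base case: c_1 = 3, and 1^3 + 1^2 + 2·1 − 1 = 3.
Assume c_r = r^3 + r^2 + 2r − 1.
Then c_{r+1} = c_r + (3r^2 + 5r + 4) = (r^3 + r^2 + 2r − 1) + (3r^2 + 5r + 4) = r^3 + 4r^2 + 7r + 3,
and (r+1)^3 + (r+1)^2 + 2·(r+1) − 1 = r^3 + 4r^2 + 7r + 3.
By induction, c_n = n^3 + n^2 + 2n − 1 for all n ≥ 1.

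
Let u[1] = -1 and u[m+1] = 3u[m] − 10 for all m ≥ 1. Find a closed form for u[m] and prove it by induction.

Claim: u[m] = -2·3^m + 5.

Base case: u[1] = -1, and -2·3^1 + 5 = -6 + 5 = -1.
Assume u[r] = -2·3^r + 5 for some r ≥ 1.
Then u[r+1] = 3u[r] − 10 = 3·(-2·3^r + 5) − 10 = -6·3^r + 15 − 10 = -2·3^{r+1} + 5.
This completes the inductive step, so u[m] = -2·3^m + 5 for all m ≥ 1.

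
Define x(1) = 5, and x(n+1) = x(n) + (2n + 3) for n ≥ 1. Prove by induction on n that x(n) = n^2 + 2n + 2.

Base case: x(1) = 5, and 1^2 + 2·1 + 2 = 5.
Assume x(r) = r^2 + 2r + 2.
Then x(r+1) = x(r) + (2r + 3) = (r^2 + 2r + 2) + (2r + 3) = r^2 + 4r + 5,
and (r+1)^2 + 2·(r+1) + 2 = r^2 + 4r + 5.
Hence x(n) = n^2 + 2n + 2 for every n ≥ 1, by induction.

x(n) = n^2 + 2n + 2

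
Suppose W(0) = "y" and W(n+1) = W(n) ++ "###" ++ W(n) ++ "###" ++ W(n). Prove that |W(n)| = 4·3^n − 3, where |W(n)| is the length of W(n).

Base case: |W(0)| = 1, and 4·3^0 − 3 = 1.
Assume |W(r)| = 4·3^r − 3.
Then |W(r+1)| = 3|W(r)| + 6 = 3(4·3^r − 3) + 6 = 4·3^{r+1} − 9 + 6 = 4·3^{r+1} − 3.
Hence |W(n)| = 4·3^n − 3 for every n ≥ 0, by induction.

|W(n)| = 4·3^n − 3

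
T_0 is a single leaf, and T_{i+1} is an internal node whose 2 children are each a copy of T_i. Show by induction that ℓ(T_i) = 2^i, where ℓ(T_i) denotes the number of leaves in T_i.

Base case: ℓ(T_0) = 1, and 2^0 = 1.
Assume ℓ(T_m) = 2^m.
Then ℓ(T_{m+1}) = 2·ℓ(T_m) = 2·2^m = 2^{m+1}.
Hence ℓ(T_i) = 2^i for every i ≥ 0, by induction.

ℓ(T_i) = 2^i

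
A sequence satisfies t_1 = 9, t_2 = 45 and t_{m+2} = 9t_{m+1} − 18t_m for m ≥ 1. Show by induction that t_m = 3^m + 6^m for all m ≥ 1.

Base cases: t_1 = 9 and 3^1 + 6^1 = 9; t_2 = 45 and 3^2 + 6^2 = 45.
Assume t_j = 3^j + 6^j for all 1 ≤ j ≤ k, where k ≥ 2.
Then t_{k+1} = 9t_k − 18t_{k−1} = 9·(3^k + 6^k) − 18·(3^{k−1} + 6^{k−1}) = (9·3 − 18)3^{k−1} + (9·6 − 18)6^{k−1} = 9·3^{k−1} + 36·6^{k−1} = 3^{k+1} + 6^{k+1}.
This completes the inductive step, so t_m = 3^m + 6^m for all m ≥ 1.

t_m = 3^m + 6^m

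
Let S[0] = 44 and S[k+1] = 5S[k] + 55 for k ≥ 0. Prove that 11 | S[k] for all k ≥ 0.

Base case: S[0] = 44 = 11·4, so 11 | S[0].
Assume 11 | S[j], so S[j] = 11t for some integer t.
Then S[j+1] = 5S[j] + 55 = 5·(11t) + 55 = 11(5t + 5), so 11 | S[j+1].
By induction, 11 | S[k] for all k ≥ 0.

11 | S[k]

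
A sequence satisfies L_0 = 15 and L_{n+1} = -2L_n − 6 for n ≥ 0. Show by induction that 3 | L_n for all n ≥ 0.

Base case: L_0 = 15 = 3·5, so 3 | L_0.
Assume 3 | L_m, so L_m = 3t for some integer t.
Then L_{m+1} = -2L_m − 6 = -2·(3t) − 6 = 3(-2t − 2), so 3 | L_{m+1}.
By induction, 3 | L_n for all n ≥ 0.

3 | L_n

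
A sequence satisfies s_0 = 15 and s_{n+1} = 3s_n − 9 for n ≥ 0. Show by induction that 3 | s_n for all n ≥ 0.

Base case: s_0 = 15 = 3·5, so 3 | s_0.
Assume 3 | s_j, so s_j = 3t for some integer t.
Then s_{j+1} = 3s_j − 9 = 3·(3t) − 9 = 3(3t − 3), so 3 | s_{j+1}.
By induction, 3 | s_n for all n ≥ 0.

3 | s_n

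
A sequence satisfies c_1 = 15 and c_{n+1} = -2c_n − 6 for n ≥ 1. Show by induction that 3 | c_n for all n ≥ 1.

Base case: c_1 = 15 = 3·5, so 3 | c_1.
Assume 3 | c_k, so c_k = 3t for some integer t.
Then c_{k+1} = -2c_k − 6 = -2·(3t) − 6 = 3(-2t − 2), so 3 | c_{k+1}.
Hence 3 | c_n for every n ≥ 1, by induction.

3 | c_n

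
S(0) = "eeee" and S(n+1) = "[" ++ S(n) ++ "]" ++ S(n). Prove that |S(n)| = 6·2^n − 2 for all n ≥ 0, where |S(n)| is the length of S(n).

Base case: |S(0)| = 4, and 6·2^0 − 2 = 4.
Assume |S(r)| = 6·2^r − 2.
Then |S(r+1)| = 1 + |S(r)| + 1 + |S(r)| = 2|S(r)| + 2 = 2(6·2^r − 2) + 2 = 6·2^{r+1} − 4 + 2 = 6·2^{r+1} − 2.
Hence |S(n)| = 6·2^n − 2 for every n ≥ 0, by induction.

|S(n)| = 6·2^n − 2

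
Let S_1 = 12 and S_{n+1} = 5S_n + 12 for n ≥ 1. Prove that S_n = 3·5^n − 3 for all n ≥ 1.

Base case: S_1 = 12, and 3·5^1 − 3 = 15 − 3 = 12.
Assume S_k = 3·5^k − 3 for some k ≥ 1.
Then S_{k+1} = 5S_k + 12 = 5·(3·5^k − 3) + 12 = 15·5^k − 15 + 12 = 3·5^{k+1} − 3.
So the formula holds for k+1, and by induction S_n = 3·5^n − 3 for all n ≥ 1.

S_n = 3·5^n − 3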